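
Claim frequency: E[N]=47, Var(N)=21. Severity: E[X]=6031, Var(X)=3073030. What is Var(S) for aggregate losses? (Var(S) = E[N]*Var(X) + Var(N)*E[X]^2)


Var(S) = E[N]*Var(X) + Var(N)*E[X]^2
= 47*3073030 + 21*6031^2
= 144432410 + 763832181
= 9.0826e+08


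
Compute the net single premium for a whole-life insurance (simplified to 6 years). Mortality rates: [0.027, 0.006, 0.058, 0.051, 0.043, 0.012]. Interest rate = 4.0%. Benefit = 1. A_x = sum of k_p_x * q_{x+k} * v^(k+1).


v = 0.961538
Year 0: k_p_x=1.0, q=0.027, term=0.025962
Year 1: k_p_x=0.973, q=0.006, term=0.005398
Year 2: k_p_x=0.967162, q=0.058, term=0.049869
Year 3: k_p_x=0.911067, q=0.051, term=0.039718
Year 4: k_p_x=0.864602, q=0.043, term=0.030558
Year 5: k_p_x=0.827424, q=0.012, term=0.007847
A_x = 0.1594


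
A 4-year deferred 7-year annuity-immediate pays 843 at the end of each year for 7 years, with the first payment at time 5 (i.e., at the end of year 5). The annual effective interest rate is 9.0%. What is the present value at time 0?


PV at time 4 of the 7-year annuity-immediate:
a_n = 843 * (1-(1+0.09)^(-7))/0.09 = 4242.7792
Discount back 4 years to time 0:
PV = 4242.7792 * (1+0.09)^(-4)
= 4242.7792 * 0.708425
= 3005.6918


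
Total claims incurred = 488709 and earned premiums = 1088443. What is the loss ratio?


Loss ratio = claims / premiums
= 488709 / 1088443
= 0.449


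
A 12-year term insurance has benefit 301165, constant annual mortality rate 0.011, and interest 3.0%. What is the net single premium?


NSP = benefit * sum_{k=0}^{n-1} k_p_x * q * v^(k+1)
With constant q=0.011, v=0.970874
Sum = 0.103508
NSP = 301165 * 0.103508
= 31172.8965


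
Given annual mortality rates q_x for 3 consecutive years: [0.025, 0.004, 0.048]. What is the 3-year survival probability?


p_k = 1 - q_k for each year
Survival = product of (1 - q_k)
= 0.975 * 0.996 * 0.952
= 0.9245


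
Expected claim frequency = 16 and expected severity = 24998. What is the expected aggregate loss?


E[S] = E[N] * E[X]
= 16 * 24998
= 399968


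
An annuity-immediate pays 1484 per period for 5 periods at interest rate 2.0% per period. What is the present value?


PV = PMT * (1 - (1+i)^(-n)) / i
= 1484 * (1 - (1+0.02)^(-5)) / 0.02
= 1484 * (1 - 0.905731) / 0.02
= 1484 * 4.71346
= 6994.7739


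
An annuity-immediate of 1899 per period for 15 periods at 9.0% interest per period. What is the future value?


FV = PMT * ((1+i)^n - 1) / i
= 1899 * ((1.09)^15 - 1) / 0.09
= 1899 * (3.642482 - 1) / 0.09
= 55756.3799


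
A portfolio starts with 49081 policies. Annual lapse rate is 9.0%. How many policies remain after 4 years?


remaining = initial * (1 - lapse)^years
= 49081 * (1 - 0.09)^4
= 49081 * 0.68575
= 33657.2766


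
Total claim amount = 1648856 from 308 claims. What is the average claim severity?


severity = total / number
= 1648856 / 308
= 5353.4286


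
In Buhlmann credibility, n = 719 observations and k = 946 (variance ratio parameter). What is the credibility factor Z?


Z = n / (n + k)
= 719 / (719 + 946)
= 719 / 1665
= 0.4318


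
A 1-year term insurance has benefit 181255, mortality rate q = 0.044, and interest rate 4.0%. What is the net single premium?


NSP = benefit * q * v
v = 1/(1+i) = 0.961538
NSP = 181255 * 0.044 * 0.961538
= 7668.4808


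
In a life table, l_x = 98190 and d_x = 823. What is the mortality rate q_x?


q_x = d_x / l_x
= 823 / 98190
= 0.0084


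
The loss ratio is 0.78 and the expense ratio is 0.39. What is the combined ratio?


Combined ratio = loss ratio + expense ratio
= 0.78 + 0.39
= 1.17


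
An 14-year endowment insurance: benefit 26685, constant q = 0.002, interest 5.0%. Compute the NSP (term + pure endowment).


Term component = 522.2989
Pure endowment = 14_p_x * v^14 * benefit = 0.972361 * 0.505068 * 26685 = 13105.2285
NSP = 13627.5274


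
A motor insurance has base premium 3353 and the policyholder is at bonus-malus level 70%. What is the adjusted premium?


adjusted = base * BM_level / 100
= 3353 * 70 / 100
= 3353 * 0.7
= 2347.1


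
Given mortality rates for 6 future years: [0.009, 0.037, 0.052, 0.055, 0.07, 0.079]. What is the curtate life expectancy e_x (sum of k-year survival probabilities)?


e_x = sum_{k=1}^{n} k_p_x
k_p_x values:
  1_p_x = 0.991
  2_p_x = 0.954333
  3_p_x = 0.904708
  4_p_x = 0.854949
  5_p_x = 0.795102
  6_p_x = 0.732289
e_x = 5.2324


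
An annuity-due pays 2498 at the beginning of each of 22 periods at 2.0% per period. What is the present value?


PV_due = PMT * (1-(1+i)^(-n))/i * (1+i)
PV_immediate = 44109.8044
PV_due = 44109.8044 * 1.02
= 44992.0005


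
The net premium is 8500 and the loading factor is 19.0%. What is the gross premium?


Gross = net * (1 + loading)
= 8500 * (1 + 0.19)
= 8500 * 1.19
= 10115.0


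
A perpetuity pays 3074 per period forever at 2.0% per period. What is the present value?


PV = PMT / i
= 3074 / 0.02
= 153700.0


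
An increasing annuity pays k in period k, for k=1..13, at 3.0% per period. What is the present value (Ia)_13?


(Ia)_n = sum_{k=1}^{n} k * v^k, v = 1/(1+i)
v = 0.970874
Sum computed term by term:
(Ia)_13 = 70.0546


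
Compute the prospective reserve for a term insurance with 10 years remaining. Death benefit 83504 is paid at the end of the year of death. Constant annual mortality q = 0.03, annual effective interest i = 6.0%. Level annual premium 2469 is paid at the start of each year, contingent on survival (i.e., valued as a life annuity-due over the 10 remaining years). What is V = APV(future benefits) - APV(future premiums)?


v = 1/(1+i) = 0.943396
APV(future benefits) per unit = sum_{k=0}^{9} k_p_x * q * v^(k+1) = 0.196075
APV(future benefits) = 83504 * 0.196075 = 16373.0807
Life annuity-due factor ä_{x:10} = sum_{k=0}^{9} k_p_x * v^k = 6.927998
APV(future premiums) = 2469 * 6.927998 = 17105.2263
V = 16373.0807 - 17105.2263
= -732.1456


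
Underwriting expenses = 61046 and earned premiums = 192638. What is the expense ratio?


Expense ratio = expenses / premiums
= 61046 / 192638
= 0.3169


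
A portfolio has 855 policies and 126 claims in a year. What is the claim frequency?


frequency = claims / policies
= 126 / 855
= 0.1474


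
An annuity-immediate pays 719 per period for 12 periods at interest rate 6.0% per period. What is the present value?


PV = PMT * (1 - (1+i)^(-n)) / i
= 719 * (1 - (1+0.06)^(-12)) / 0.06
= 719 * (1 - 0.496969) / 0.06
= 719 * 8.383844
= 6027.9838


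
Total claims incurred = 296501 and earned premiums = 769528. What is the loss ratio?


Loss ratio = claims / premiums
= 296501 / 769528
= 0.3853


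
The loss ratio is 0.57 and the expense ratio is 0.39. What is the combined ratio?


Combined ratio = loss ratio + expense ratio
= 0.57 + 0.39
= 0.96


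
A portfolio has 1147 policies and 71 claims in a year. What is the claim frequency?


frequency = claims / policies
= 71 / 1147
= 0.0619


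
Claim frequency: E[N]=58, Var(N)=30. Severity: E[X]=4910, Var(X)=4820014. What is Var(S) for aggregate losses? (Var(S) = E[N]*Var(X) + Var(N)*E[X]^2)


Var(S) = E[N]*Var(X) + Var(N)*E[X]^2
= 58*4820014 + 30*4910^2
= 279560812 + 723243000
= 1.0028e+09


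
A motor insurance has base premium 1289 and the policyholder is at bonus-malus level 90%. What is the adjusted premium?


adjusted = base * BM_level / 100
= 1289 * 90 / 100
= 1289 * 0.9
= 1160.1


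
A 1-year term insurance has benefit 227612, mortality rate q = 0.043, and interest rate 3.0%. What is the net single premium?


NSP = benefit * q * v
v = 1/(1+i) = 0.970874
NSP = 227612 * 0.043 * 0.970874
= 9502.2485


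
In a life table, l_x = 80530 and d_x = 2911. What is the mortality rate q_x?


q_x = d_x / l_x
= 2911 / 80530
= 0.0361


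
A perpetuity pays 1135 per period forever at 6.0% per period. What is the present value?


PV = PMT / i
= 1135 / 0.06
= 18916.6667


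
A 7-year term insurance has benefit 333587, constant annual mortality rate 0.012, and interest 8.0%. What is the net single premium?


NSP = benefit * sum_{k=0}^{n-1} k_p_x * q * v^(k+1)
With constant q=0.012, v=0.925926
Sum = 0.060495
NSP = 333587 * 0.060495
= 20180.2669


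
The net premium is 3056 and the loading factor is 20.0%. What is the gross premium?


Gross = net * (1 + loading)
= 3056 * (1 + 0.2)
= 3056 * 1.2
= 3667.2


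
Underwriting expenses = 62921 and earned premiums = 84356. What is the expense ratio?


Expense ratio = expenses / premiums
= 62921 / 84356
= 0.7459


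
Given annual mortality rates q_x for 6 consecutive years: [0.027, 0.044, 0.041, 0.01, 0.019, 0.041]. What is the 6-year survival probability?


p_k = 1 - q_k for each year
Survival = product of (1 - q_k)
= 0.973 * 0.956 * 0.959 * 0.99 * 0.981 * 0.959
= 0.8308


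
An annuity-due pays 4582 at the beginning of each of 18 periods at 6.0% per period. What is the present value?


PV_due = PMT * (1-(1+i)^(-n))/i * (1+i)
PV_immediate = 49612.0792
PV_due = 49612.0792 * 1.06
= 52588.8039


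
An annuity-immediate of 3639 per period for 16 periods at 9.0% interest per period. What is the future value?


FV = PMT * ((1+i)^n - 1) / i
= 3639 * ((1.09)^16 - 1) / 0.09
= 3639 * (3.970306 - 1) / 0.09
= 120099.3678


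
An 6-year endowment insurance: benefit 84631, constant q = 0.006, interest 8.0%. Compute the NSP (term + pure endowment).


Term component = 2315.6157
Pure endowment = 6_p_x * v^6 * benefit = 0.964536 * 0.63017 * 84631 = 51440.5077
NSP = 53756.1234


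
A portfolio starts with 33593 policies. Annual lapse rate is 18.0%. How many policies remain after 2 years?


remaining = initial * (1 - lapse)^years
= 33593 * (1 - 0.18)^2
= 33593 * 0.6724
= 22587.9332


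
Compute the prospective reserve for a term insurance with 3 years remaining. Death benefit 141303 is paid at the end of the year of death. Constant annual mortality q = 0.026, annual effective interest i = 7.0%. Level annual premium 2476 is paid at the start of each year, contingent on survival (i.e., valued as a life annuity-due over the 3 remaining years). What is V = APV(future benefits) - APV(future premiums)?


v = 1/(1+i) = 0.934579
APV(future benefits) per unit = sum_{k=0}^{2} k_p_x * q * v^(k+1) = 0.066552
APV(future benefits) = 141303 * 0.066552 = 9404.0658
Life annuity-due factor ä_{x:3} = sum_{k=0}^{2} k_p_x * v^k = 2.738891
APV(future premiums) = 2476 * 2.738891 = 6781.4935
V = 9404.0658 - 6781.4935
= 2622.5723


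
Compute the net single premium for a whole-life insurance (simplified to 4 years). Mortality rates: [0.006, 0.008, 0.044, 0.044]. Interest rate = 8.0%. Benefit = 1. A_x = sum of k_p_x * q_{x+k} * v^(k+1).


v = 0.925926
Year 0: k_p_x=1.0, q=0.006, term=0.005556
Year 1: k_p_x=0.994, q=0.008, term=0.006818
Year 2: k_p_x=0.986048, q=0.044, term=0.034441
Year 3: k_p_x=0.942662, q=0.044, term=0.030487
A_x = 0.0773


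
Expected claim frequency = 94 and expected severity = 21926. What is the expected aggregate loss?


E[S] = E[N] * E[X]
= 94 * 21926
= 2.0610e+06


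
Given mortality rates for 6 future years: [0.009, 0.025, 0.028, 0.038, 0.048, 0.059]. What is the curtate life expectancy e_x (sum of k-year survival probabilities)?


e_x = sum_{k=1}^{n} k_p_x
k_p_x values:
  1_p_x = 0.991
  2_p_x = 0.966225
  3_p_x = 0.939171
  4_p_x = 0.903482
  5_p_x = 0.860115
  6_p_x = 0.809368
e_x = 5.4694


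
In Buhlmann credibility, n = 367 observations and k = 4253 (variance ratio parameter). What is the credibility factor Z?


Z = n / (n + k)
= 367 / (367 + 4253)
= 367 / 4620
= 0.0794


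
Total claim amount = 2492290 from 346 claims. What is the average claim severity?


severity = total / number
= 2492290 / 346
= 7203.1503


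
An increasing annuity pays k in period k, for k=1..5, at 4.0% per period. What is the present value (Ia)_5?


(Ia)_n = sum_{k=1}^{n} k * v^k, v = 1/(1+i)
v = 0.961538
Sum computed term by term:
(Ia)_5 = 13.0065


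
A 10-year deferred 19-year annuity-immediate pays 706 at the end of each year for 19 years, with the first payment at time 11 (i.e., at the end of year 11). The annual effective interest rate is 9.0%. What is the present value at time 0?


PV at time 10 of the 19-year annuity-immediate:
a_n = 706 * (1-(1+0.09)^(-19))/0.09 = 6318.781
Discount back 10 years to time 0:
PV = 6318.781 * (1+0.09)^(-10)
= 6318.781 * 0.422411
= 2669.1214


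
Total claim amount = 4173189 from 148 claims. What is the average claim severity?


severity = total / number
= 4173189 / 148
= 28197.223


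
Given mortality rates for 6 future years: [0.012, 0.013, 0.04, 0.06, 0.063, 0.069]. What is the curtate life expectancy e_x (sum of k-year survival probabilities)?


e_x = sum_{k=1}^{n} k_p_x
k_p_x values:
  1_p_x = 0.988
  2_p_x = 0.975156
  3_p_x = 0.93615
  4_p_x = 0.879981
  5_p_x = 0.824542
  6_p_x = 0.767649
e_x = 5.3715


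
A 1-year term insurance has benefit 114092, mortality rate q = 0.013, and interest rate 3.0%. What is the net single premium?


NSP = benefit * q * v
v = 1/(1+i) = 0.970874
NSP = 114092 * 0.013 * 0.970874
= 1439.9961


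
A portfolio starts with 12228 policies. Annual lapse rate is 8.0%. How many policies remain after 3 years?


remaining = initial * (1 - lapse)^years
= 12228 * (1 - 0.08)^3
= 12228 * 0.778688
= 9521.7969


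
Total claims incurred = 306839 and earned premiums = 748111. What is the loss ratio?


Loss ratio = claims / premiums
= 306839 / 748111
= 0.4102


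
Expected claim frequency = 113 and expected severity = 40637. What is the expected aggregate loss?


E[S] = E[N] * E[X]
= 113 * 40637
= 4.5920e+06


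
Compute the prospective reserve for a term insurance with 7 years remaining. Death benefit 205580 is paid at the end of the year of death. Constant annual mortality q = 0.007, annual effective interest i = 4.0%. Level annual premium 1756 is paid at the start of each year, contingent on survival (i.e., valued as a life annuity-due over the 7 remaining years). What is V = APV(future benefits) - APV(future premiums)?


v = 1/(1+i) = 0.961538
APV(future benefits) per unit = sum_{k=0}^{6} k_p_x * q * v^(k+1) = 0.041188
APV(future benefits) = 205580 * 0.041188 = 8467.3453
Life annuity-due factor ä_{x:7} = sum_{k=0}^{6} k_p_x * v^k = 6.119299
APV(future premiums) = 1756 * 6.119299 = 10745.4898
V = 8467.3453 - 10745.4898
= -2278.1446


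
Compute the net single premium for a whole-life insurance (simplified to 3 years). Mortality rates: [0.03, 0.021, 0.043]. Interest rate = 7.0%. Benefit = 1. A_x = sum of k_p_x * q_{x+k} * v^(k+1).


v = 0.934579
Year 0: k_p_x=1.0, q=0.03, term=0.028037
Year 1: k_p_x=0.97, q=0.021, term=0.017792
Year 2: k_p_x=0.94963, q=0.043, term=0.033333
A_x = 0.0792


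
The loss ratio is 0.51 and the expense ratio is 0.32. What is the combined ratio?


Combined ratio = loss ratio + expense ratio
= 0.51 + 0.32
= 0.83


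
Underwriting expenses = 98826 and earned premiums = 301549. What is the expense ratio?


Expense ratio = expenses / premiums
= 98826 / 301549
= 0.3277


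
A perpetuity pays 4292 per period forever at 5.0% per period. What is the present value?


PV = PMT / i
= 4292 / 0.05
= 85840.0


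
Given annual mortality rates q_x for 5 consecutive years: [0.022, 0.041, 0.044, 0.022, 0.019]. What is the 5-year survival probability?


p_k = 1 - q_k for each year
Survival = product of (1 - q_k)
= 0.978 * 0.959 * 0.956 * 0.978 * 0.981
= 0.8602


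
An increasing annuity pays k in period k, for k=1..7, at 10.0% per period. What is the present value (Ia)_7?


(Ia)_n = sum_{k=1}^{n} k * v^k, v = 1/(1+i)
v = 0.909091
Sum computed term by term:
(Ia)_7 = 17.6315


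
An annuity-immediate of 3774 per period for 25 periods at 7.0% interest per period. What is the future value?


FV = PMT * ((1+i)^n - 1) / i
= 3774 * ((1.07)^25 - 1) / 0.07
= 3774 * (5.427433 - 1) / 0.07
= 238701.8683


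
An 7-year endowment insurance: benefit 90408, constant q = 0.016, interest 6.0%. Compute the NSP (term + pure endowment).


Term component = 7726.5107
Pure endowment = 7_p_x * v^7 * benefit = 0.893235 * 0.665057 * 90408 = 53707.0742
NSP = 61433.5849


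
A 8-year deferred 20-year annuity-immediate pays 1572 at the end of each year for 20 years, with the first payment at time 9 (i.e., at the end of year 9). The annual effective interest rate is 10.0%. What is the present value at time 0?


PV at time 8 of the 20-year annuity-immediate:
a_n = 1572 * (1-(1+0.1)^(-20))/0.1 = 13383.3222
Discount back 8 years to time 0:
PV = 13383.3222 * (1+0.1)^(-8)
= 13383.3222 * 0.466507
= 6243.4186


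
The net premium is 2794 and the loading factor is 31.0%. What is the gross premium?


Gross = net * (1 + loading)
= 2794 * (1 + 0.31)
= 2794 * 1.31
= 3660.14


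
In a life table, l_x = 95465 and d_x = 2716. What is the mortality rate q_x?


q_x = d_x / l_x
= 2716 / 95465
= 0.0285


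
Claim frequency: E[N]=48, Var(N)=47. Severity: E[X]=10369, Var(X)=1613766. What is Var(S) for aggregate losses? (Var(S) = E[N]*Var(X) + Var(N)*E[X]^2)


Var(S) = E[N]*Var(X) + Var(N)*E[X]^2
= 48*1613766 + 47*10369^2
= 77460768 + 5053259567
= 5.1307e+09


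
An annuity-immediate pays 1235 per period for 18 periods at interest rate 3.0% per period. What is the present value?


PV = PMT * (1 - (1+i)^(-n)) / i
= 1235 * (1 - (1+0.03)^(-18)) / 0.03
= 1235 * (1 - 0.587395) / 0.03
= 1235 * 13.753513
= 16985.5887


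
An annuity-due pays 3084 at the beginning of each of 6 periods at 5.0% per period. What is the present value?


PV_due = PMT * (1-(1+i)^(-n))/i * (1+i)
PV_immediate = 15653.4343
PV_due = 15653.4343 * 1.05
= 16436.1061


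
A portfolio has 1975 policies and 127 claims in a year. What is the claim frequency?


frequency = claims / policies
= 127 / 1975
= 0.0643


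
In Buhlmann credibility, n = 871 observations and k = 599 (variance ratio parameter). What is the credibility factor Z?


Z = n / (n + k)
= 871 / (871 + 599)
= 871 / 1470
= 0.5925


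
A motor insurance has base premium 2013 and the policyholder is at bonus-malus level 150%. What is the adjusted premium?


adjusted = base * BM_level / 100
= 2013 * 150 / 100
= 2013 * 1.5
= 3019.5


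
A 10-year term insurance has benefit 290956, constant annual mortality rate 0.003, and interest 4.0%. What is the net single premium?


NSP = benefit * sum_{k=0}^{n-1} k_p_x * q * v^(k+1)
With constant q=0.003, v=0.961538
Sum = 0.02403
NSP = 290956 * 0.02403
= 6991.6997


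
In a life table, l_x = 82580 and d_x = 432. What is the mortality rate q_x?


q_x = d_x / l_x
= 432 / 82580
= 0.0052


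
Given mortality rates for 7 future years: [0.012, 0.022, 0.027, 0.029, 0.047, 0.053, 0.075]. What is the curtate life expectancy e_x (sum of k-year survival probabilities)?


e_x = sum_{k=1}^{n} k_p_x
k_p_x values:
  1_p_x = 0.988
  2_p_x = 0.966264
  3_p_x = 0.940175
  4_p_x = 0.91291
  5_p_x = 0.870003
  6_p_x = 0.823893
  7_p_x = 0.762101
e_x = 6.2633


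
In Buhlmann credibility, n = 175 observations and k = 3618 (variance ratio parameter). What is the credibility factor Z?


Z = n / (n + k)
= 175 / (175 + 3618)
= 175 / 3793
= 0.0461


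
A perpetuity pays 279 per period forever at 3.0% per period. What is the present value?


PV = PMT / i
= 279 / 0.03
= 9300.0


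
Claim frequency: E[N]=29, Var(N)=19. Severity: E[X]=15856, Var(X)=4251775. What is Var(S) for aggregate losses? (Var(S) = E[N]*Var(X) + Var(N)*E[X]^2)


Var(S) = E[N]*Var(X) + Var(N)*E[X]^2
= 29*4251775 + 19*15856^2
= 123301475 + 4776841984
= 4.9001e+09


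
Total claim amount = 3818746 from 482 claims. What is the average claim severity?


severity = total / number
= 3818746 / 482
= 7922.7095


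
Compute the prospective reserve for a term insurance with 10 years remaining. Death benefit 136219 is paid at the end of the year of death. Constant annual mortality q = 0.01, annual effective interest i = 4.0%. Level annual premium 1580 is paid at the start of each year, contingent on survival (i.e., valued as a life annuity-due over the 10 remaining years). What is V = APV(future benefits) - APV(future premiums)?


v = 1/(1+i) = 0.961538
APV(future benefits) per unit = sum_{k=0}^{9} k_p_x * q * v^(k+1) = 0.077806
APV(future benefits) = 136219 * 0.077806 = 10598.7066
Life annuity-due factor ä_{x:10} = sum_{k=0}^{9} k_p_x * v^k = 8.091863
APV(future premiums) = 1580 * 8.091863 = 12785.1435
V = 10598.7066 - 12785.1435
= -2186.4369


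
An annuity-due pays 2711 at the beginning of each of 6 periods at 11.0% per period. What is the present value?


PV_due = PMT * (1-(1+i)^(-n))/i * (1+i)
PV_immediate = 11468.9881
PV_due = 11468.9881 * 1.11
= 12730.5768


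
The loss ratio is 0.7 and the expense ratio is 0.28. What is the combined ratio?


Combined ratio = loss ratio + expense ratio
= 0.7 + 0.28
= 0.98


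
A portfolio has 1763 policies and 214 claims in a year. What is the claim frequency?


frequency = claims / policies
= 214 / 1763
= 0.1214


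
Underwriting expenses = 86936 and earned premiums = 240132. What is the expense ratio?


Expense ratio = expenses / premiums
= 86936 / 240132
= 0.362


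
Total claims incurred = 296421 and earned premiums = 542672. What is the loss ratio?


Loss ratio = claims / premiums
= 296421 / 542672
= 0.5462


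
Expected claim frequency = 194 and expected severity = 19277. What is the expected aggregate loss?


E[S] = E[N] * E[X]
= 194 * 19277
= 3.7397e+06


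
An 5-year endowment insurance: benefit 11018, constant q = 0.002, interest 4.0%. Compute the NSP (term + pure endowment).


Term component = 97.7241
Pure endowment = 5_p_x * v^5 * benefit = 0.99004 * 0.821927 * 11018 = 8965.7944
NSP = 9063.5185


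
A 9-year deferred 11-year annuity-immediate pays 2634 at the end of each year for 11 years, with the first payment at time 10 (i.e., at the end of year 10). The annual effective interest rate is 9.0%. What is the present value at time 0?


PV at time 9 of the 11-year annuity-immediate:
a_n = 2634 * (1-(1+0.09)^(-11))/0.09 = 17924.8719
Discount back 9 years to time 0:
PV = 17924.8719 * (1+0.09)^(-9)
= 17924.8719 * 0.460428
= 8253.109


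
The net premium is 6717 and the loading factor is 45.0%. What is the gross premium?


Gross = net * (1 + loading)
= 6717 * (1 + 0.45)
= 6717 * 1.45
= 9739.65


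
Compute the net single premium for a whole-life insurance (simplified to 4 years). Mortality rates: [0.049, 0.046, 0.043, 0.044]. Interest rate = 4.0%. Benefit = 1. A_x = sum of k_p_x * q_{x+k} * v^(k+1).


v = 0.961538
Year 0: k_p_x=1.0, q=0.049, term=0.047115
Year 1: k_p_x=0.951, q=0.046, term=0.040446
Year 2: k_p_x=0.907254, q=0.043, term=0.034681
Year 3: k_p_x=0.868242, q=0.044, term=0.032656
A_x = 0.1549


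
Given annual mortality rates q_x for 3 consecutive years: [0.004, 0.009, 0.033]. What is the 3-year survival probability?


p_k = 1 - q_k for each year
Survival = product of (1 - q_k)
= 0.996 * 0.991 * 0.967
= 0.9545


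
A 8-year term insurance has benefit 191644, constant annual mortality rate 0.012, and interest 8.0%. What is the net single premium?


NSP = benefit * sum_{k=0}^{n-1} k_p_x * q * v^(k+1)
With constant q=0.012, v=0.925926
Sum = 0.066453
NSP = 191644 * 0.066453
= 12735.2454


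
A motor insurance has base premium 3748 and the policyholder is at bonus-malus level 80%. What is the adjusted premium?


adjusted = base * BM_level / 100
= 3748 * 80 / 100
= 3748 * 0.8
= 2998.4


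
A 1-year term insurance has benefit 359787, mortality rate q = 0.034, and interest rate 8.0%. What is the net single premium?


NSP = benefit * q * v
v = 1/(1+i) = 0.925926
NSP = 359787 * 0.034 * 0.925926
= 11326.6278


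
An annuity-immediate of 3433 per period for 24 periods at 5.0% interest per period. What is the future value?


FV = PMT * ((1+i)^n - 1) / i
= 3433 * ((1.05)^24 - 1) / 0.05
= 3433 * (3.2251 - 1) / 0.05
= 152775.3621


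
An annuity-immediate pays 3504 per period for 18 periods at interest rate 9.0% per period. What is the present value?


PV = PMT * (1 - (1+i)^(-n)) / i
= 3504 * (1 - (1+0.09)^(-18)) / 0.09
= 3504 * (1 - 0.211994) / 0.09
= 3504 * 8.755625
= 30679.7104


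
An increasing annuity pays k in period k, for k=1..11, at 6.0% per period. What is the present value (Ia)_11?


(Ia)_n = sum_{k=1}^{n} k * v^k, v = 1/(1+i)
v = 0.943396
Sum computed term by term:
(Ia)_11 = 42.7571


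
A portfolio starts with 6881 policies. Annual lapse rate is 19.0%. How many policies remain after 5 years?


remaining = initial * (1 - lapse)^years
= 6881 * (1 - 0.19)^5
= 6881 * 0.348678
= 2399.2563


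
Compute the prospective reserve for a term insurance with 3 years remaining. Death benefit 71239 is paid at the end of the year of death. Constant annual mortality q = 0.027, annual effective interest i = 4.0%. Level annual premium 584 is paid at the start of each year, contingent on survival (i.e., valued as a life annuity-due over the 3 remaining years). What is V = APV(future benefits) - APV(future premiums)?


v = 1/(1+i) = 0.961538
APV(future benefits) per unit = sum_{k=0}^{2} k_p_x * q * v^(k+1) = 0.072975
APV(future benefits) = 71239 * 0.072975 = 5198.6516
Life annuity-due factor ä_{x:3} = sum_{k=0}^{2} k_p_x * v^k = 2.810881
APV(future premiums) = 584 * 2.810881 = 1641.5546
V = 5198.6516 - 1641.5546
= 3557.0971


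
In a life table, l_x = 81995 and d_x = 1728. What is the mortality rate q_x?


q_x = d_x / l_x
= 1728 / 81995
= 0.0211


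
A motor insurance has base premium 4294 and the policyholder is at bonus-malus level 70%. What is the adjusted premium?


adjusted = base * BM_level / 100
= 4294 * 70 / 100
= 4294 * 0.7
= 3005.8


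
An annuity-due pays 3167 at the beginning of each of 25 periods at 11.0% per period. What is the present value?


PV_due = PMT * (1-(1+i)^(-n))/i * (1+i)
PV_immediate = 26671.6654
PV_due = 26671.6654 * 1.11
= 29605.5485


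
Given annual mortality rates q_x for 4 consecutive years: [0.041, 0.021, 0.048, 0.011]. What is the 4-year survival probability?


p_k = 1 - q_k for each year
Survival = product of (1 - q_k)
= 0.959 * 0.979 * 0.952 * 0.989
= 0.884


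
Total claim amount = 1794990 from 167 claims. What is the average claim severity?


severity = total / number
= 1794990 / 167
= 10748.4431


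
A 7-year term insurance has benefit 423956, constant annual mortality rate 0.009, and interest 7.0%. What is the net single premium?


NSP = benefit * sum_{k=0}^{n-1} k_p_x * q * v^(k+1)
With constant q=0.009, v=0.934579
Sum = 0.047329
NSP = 423956 * 0.047329
= 20065.2443


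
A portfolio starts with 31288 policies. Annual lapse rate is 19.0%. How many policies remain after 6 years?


remaining = initial * (1 - lapse)^years
= 31288 * (1 - 0.19)^6
= 31288 * 0.28243
= 8836.6553


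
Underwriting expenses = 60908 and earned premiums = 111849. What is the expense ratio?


Expense ratio = expenses / premiums
= 60908 / 111849
= 0.5446


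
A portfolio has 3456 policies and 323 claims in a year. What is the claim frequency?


frequency = claims / policies
= 323 / 3456
= 0.0935


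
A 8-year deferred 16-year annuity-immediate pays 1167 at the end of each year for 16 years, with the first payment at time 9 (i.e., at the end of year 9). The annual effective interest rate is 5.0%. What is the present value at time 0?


PV at time 8 of the 16-year annuity-immediate:
a_n = 1167 * (1-(1+0.05)^(-16))/0.05 = 12647.6771
Discount back 8 years to time 0:
PV = 12647.6771 * (1+0.05)^(-8)
= 12647.6771 * 0.676839
= 8560.4457


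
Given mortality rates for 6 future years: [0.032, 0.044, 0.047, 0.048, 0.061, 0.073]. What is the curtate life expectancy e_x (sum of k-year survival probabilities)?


e_x = sum_{k=1}^{n} k_p_x
k_p_x values:
  1_p_x = 0.968
  2_p_x = 0.925408
  3_p_x = 0.881914
  4_p_x = 0.839582
  5_p_x = 0.788367
  6_p_x = 0.730817
e_x = 5.1341


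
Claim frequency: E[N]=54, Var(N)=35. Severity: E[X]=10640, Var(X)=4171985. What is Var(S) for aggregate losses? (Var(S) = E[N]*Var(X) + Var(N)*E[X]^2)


Var(S) = E[N]*Var(X) + Var(N)*E[X]^2
= 54*4171985 + 35*10640^2
= 225287190 + 3962336000
= 4.1876e+09


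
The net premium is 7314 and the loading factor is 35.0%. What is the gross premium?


Gross = net * (1 + loading)
= 7314 * (1 + 0.35)
= 7314 * 1.35
= 9873.9


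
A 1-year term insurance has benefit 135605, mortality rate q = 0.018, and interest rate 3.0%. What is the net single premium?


NSP = benefit * q * v
v = 1/(1+i) = 0.970874
NSP = 135605 * 0.018 * 0.970874
= 2369.7961


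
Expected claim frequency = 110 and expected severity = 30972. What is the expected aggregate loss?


E[S] = E[N] * E[X]
= 110 * 30972
= 3.4069e+06


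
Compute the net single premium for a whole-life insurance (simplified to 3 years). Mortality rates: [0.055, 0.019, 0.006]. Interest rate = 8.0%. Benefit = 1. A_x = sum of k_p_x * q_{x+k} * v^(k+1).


v = 0.925926
Year 0: k_p_x=1.0, q=0.055, term=0.050926
Year 1: k_p_x=0.945, q=0.019, term=0.015394
Year 2: k_p_x=0.927045, q=0.006, term=0.004416
A_x = 0.0707


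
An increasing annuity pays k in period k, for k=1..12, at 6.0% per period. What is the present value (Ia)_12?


(Ia)_n = sum_{k=1}^{n} k * v^k, v = 1/(1+i)
v = 0.943396
Sum computed term by term:
(Ia)_12 = 48.7207


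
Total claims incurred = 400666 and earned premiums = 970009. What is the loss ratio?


Loss ratio = claims / premiums
= 400666 / 970009
= 0.4131


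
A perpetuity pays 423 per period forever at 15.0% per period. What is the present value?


PV = PMT / i
= 423 / 0.15
= 2820.0


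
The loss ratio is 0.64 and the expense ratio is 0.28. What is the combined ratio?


Combined ratio = loss ratio + expense ratio
= 0.64 + 0.28
= 0.92


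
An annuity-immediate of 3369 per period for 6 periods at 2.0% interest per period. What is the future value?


FV = PMT * ((1+i)^n - 1) / i
= 3369 * ((1.02)^6 - 1) / 0.02
= 3369 * (1.126162 - 1) / 0.02
= 21252.0595


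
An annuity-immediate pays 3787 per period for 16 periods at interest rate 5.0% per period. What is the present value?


PV = PMT * (1 - (1+i)^(-n)) / i
= 3787 * (1 - (1+0.05)^(-16)) / 0.05
= 3787 * (1 - 0.458112) / 0.05
= 3787 * 10.83777
= 41042.6333


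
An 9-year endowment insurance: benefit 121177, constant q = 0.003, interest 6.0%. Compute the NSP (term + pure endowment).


Term component = 2446.0002
Pure endowment = 9_p_x * v^9 * benefit = 0.973322 * 0.591898 * 121177 = 69810.9959
NSP = 72256.9961


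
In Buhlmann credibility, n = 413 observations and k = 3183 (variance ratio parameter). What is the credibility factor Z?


Z = n / (n + k)
= 413 / (413 + 3183)
= 413 / 3596
= 0.1148


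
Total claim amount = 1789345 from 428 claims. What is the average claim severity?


severity = total / number
= 1789345 / 428
= 4180.7126


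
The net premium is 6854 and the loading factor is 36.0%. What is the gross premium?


Gross = net * (1 + loading)
= 6854 * (1 + 0.36)
= 6854 * 1.36
= 9321.44


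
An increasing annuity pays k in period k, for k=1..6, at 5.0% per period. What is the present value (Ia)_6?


(Ia)_n = sum_{k=1}^{n} k * v^k, v = 1/(1+i)
v = 0.952381
Sum computed term by term:
(Ia)_6 = 17.0437


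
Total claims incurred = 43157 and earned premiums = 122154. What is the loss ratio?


Loss ratio = claims / premiums
= 43157 / 122154
= 0.3533


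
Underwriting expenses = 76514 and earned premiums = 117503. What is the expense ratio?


Expense ratio = expenses / premiums
= 76514 / 117503
= 0.6512


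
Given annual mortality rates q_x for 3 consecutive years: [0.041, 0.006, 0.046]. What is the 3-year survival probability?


p_k = 1 - q_k for each year
Survival = product of (1 - q_k)
= 0.959 * 0.994 * 0.954
= 0.9094


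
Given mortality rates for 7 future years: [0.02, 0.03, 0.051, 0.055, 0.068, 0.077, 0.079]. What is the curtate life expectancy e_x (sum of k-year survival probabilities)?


e_x = sum_{k=1}^{n} k_p_x
k_p_x values:
  1_p_x = 0.98
  2_p_x = 0.9506
  3_p_x = 0.902119
  4_p_x = 0.852503
  5_p_x = 0.794533
  6_p_x = 0.733354
  7_p_x = 0.675419
e_x = 5.8885


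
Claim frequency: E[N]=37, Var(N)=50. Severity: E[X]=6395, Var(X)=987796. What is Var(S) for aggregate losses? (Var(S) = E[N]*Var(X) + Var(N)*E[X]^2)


Var(S) = E[N]*Var(X) + Var(N)*E[X]^2
= 37*987796 + 50*6395^2
= 36548452 + 2044801250
= 2.0813e+09


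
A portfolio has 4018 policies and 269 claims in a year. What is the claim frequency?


frequency = claims / policies
= 269 / 4018
= 0.0669


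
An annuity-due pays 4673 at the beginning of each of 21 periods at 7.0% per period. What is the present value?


PV_due = PMT * (1-(1+i)^(-n))/i * (1+i)
PV_immediate = 50634.4192
PV_due = 50634.4192 * 1.07
= 54178.8286


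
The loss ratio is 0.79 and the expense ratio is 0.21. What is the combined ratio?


Combined ratio = loss ratio + expense ratio
= 0.79 + 0.21
= 1.0


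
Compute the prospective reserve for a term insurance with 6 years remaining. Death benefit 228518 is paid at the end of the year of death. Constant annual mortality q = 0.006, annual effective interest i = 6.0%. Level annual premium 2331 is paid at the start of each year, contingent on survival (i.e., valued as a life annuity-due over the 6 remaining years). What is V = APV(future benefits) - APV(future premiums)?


v = 1/(1+i) = 0.943396
APV(future benefits) per unit = sum_{k=0}^{5} k_p_x * q * v^(k+1) = 0.029095
APV(future benefits) = 228518 * 0.029095 = 6648.6355
Life annuity-due factor ä_{x:6} = sum_{k=0}^{5} k_p_x * v^k = 5.140043
APV(future premiums) = 2331 * 5.140043 = 11981.4394
V = 6648.6355 - 11981.4394
= -5332.804


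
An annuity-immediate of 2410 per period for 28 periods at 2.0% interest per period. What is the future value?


FV = PMT * ((1+i)^n - 1) / i
= 2410 * ((1.02)^28 - 1) / 0.02
= 2410 * (1.741024 - 1) / 0.02
= 89293.4168


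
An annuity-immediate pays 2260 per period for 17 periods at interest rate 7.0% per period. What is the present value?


PV = PMT * (1 - (1+i)^(-n)) / i
= 2260 * (1 - (1+0.07)^(-17)) / 0.07
= 2260 * (1 - 0.316574) / 0.07
= 2260 * 9.763223
= 22064.884


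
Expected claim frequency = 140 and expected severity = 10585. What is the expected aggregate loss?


E[S] = E[N] * E[X]
= 140 * 10585
= 1.4819e+06


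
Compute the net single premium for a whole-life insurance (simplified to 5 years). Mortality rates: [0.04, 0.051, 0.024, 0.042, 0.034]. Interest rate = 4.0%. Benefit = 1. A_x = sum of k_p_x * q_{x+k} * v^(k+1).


v = 0.961538
Year 0: k_p_x=1.0, q=0.04, term=0.038462
Year 1: k_p_x=0.96, q=0.051, term=0.045266
Year 2: k_p_x=0.91104, q=0.024, term=0.019438
Year 3: k_p_x=0.889175, q=0.042, term=0.031923
Year 4: k_p_x=0.85183, q=0.034, term=0.023805
A_x = 0.1589


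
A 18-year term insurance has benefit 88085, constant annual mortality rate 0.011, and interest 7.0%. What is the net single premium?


NSP = benefit * sum_{k=0}^{n-1} k_p_x * q * v^(k+1)
With constant q=0.011, v=0.934579
Sum = 0.102877
NSP = 88085 * 0.102877
= 9061.9142


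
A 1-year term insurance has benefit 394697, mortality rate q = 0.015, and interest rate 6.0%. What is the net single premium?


NSP = benefit * q * v
v = 1/(1+i) = 0.943396
NSP = 394697 * 0.015 * 0.943396
= 5585.3349


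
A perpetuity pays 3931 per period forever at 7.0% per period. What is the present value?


PV = PMT / i
= 3931 / 0.07
= 56157.1429


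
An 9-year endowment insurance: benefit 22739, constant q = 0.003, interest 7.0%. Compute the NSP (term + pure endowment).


Term component = 439.745
Pure endowment = 9_p_x * v^9 * benefit = 0.973322 * 0.543934 * 22739 = 12038.5391
NSP = 12478.2841


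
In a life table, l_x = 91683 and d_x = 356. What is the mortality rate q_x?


q_x = d_x / l_x
= 356 / 91683
= 0.0039


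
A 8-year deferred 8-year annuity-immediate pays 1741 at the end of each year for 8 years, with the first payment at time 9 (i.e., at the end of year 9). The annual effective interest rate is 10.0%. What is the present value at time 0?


PV at time 8 of the 8-year annuity-immediate:
a_n = 1741 * (1-(1+0.1)^(-8))/0.1 = 9288.1065
Discount back 8 years to time 0:
PV = 9288.1065 * (1+0.1)^(-8)
= 9288.1065 * 0.466507
= 4332.9702


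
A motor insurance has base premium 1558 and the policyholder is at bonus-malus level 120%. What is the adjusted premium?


adjusted = base * BM_level / 100
= 1558 * 120 / 100
= 1558 * 1.2
= 1869.6


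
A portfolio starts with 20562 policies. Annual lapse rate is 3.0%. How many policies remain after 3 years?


remaining = initial * (1 - lapse)^years
= 20562 * (1 - 0.03)^3
= 20562 * 0.912673
= 18766.3822


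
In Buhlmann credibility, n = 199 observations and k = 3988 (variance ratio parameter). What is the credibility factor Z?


Z = n / (n + k)
= 199 / (199 + 3988)
= 199 / 4187
= 0.0475


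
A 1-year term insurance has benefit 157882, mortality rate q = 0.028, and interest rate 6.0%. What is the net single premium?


NSP = benefit * q * v
v = 1/(1+i) = 0.943396
NSP = 157882 * 0.028 * 0.943396
= 4170.4679


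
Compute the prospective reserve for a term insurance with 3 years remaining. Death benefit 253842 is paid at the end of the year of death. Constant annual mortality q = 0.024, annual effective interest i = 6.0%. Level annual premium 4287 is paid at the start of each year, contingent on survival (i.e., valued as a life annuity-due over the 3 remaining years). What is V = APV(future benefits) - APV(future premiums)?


v = 1/(1+i) = 0.943396
APV(future benefits) per unit = sum_{k=0}^{2} k_p_x * q * v^(k+1) = 0.062684
APV(future benefits) = 253842 * 0.062684 = 15911.8356
Life annuity-due factor ä_{x:3} = sum_{k=0}^{2} k_p_x * v^k = 2.768544
APV(future premiums) = 4287 * 2.768544 = 11868.748
V = 15911.8356 - 11868.748
= 4043.0876


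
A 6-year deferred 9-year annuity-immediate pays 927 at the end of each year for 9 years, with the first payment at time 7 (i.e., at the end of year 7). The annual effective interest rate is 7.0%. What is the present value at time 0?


PV at time 6 of the 9-year annuity-immediate:
a_n = 927 * (1-(1+0.07)^(-9))/0.07 = 6039.6203
Discount back 6 years to time 0:
PV = 6039.6203 * (1+0.07)^(-6)
= 6039.6203 * 0.666342
= 4024.454


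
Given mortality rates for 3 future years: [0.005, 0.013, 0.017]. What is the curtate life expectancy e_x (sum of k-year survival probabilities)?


e_x = sum_{k=1}^{n} k_p_x
k_p_x values:
  1_p_x = 0.995
  2_p_x = 0.982065
  3_p_x = 0.96537
e_x = 2.9424


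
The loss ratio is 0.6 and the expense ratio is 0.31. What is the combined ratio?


Combined ratio = loss ratio + expense ratio
= 0.6 + 0.31
= 0.91


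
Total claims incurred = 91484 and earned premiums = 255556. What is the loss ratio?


Loss ratio = claims / premiums
= 91484 / 255556
= 0.358


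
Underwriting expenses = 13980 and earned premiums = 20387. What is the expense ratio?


Expense ratio = expenses / premiums
= 13980 / 20387
= 0.6857


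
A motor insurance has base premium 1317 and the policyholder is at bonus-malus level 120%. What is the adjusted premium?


adjusted = base * BM_level / 100
= 1317 * 120 / 100
= 1317 * 1.2
= 1580.4


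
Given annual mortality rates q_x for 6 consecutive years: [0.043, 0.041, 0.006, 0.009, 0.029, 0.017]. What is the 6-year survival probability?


p_k = 1 - q_k for each year
Survival = product of (1 - q_k)
= 0.957 * 0.959 * 0.994 * 0.991 * 0.971 * 0.983
= 0.8629


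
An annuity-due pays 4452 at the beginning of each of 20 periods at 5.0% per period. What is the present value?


PV_due = PMT * (1-(1+i)^(-n))/i * (1+i)
PV_immediate = 55481.7604
PV_due = 55481.7604 * 1.05
= 58255.8485
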